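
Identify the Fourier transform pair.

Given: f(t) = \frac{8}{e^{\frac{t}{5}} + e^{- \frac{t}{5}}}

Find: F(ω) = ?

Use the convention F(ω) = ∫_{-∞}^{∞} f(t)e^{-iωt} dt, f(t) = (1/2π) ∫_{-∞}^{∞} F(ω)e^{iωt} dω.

F(ω) = \frac{20 \pi}{\cosh{\left(\frac{5 \pi \omega}{2} \right)}}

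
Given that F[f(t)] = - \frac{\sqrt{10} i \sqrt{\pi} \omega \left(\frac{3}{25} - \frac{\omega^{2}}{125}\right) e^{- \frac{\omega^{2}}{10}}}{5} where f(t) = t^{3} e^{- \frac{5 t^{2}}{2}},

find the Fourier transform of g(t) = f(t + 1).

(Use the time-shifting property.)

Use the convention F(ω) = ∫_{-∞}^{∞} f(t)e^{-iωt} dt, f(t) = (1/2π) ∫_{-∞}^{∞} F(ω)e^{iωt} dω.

F[g](ω) = \frac{\sqrt{10} i \sqrt{\pi} \omega \left(\omega^{2} - 15\right) e^{\omega \left(- \frac{\omega}{10} + i\right)}}{625}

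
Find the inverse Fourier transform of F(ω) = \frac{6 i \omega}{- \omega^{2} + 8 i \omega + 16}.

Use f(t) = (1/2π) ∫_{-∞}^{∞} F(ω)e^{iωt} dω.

f(t) = 6 \left(1 - 4 t\right) e^{- 4 t} u\left(t\right)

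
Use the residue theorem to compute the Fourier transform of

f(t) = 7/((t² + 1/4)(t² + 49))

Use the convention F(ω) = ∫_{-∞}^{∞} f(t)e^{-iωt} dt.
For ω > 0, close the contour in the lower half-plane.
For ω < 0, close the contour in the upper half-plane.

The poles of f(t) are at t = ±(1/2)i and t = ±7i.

Let g(z) = f(z)e^{-iωz}; for large |z| the factor e^{-iωz} decays in the lower half-plane when ω > 0 and in the upper half-plane when ω < 0.

Case ω > 0 (lower half-plane, clockwise contour ⇒ F(ω) = -2πi·ΣRes):
  Res_{z = - \frac{i}{2}} g(z) = \frac{28 i e^{- \frac{\omega}{2}}}{195}
  Res_{z = - 7 i} g(z) = - \frac{2 i e^{- 7 \omega}}{195}
  F(ω) = -2πi·ΣRes = - \frac{4 \pi e^{- 7 \omega}}{195} + \frac{56 \pi e^{- \frac{\omega}{2}}}{195}

Case ω < 0 (upper half-plane, counterclockwise contour ⇒ F(ω) = +2πi·ΣRes):
  Res_{z = \frac{i}{2}} g(z) = - \frac{28 i e^{\frac{\omega}{2}}}{195}
  Res_{z = 7 i} g(z) = \frac{2 i e^{7 \omega}}{195}
  F(ω) = 2πi·ΣRes = \frac{4 \pi \left(14 e^{\frac{\omega}{2}} - e^{7 \omega}\right)}{195}

Both cases combine into a single formula in |ω|:

F(ω) = - \frac{4 \pi e^{- 7 \left|{\omega}\right|}}{195} + \frac{56 \pi e^{- \frac{\left|{\omega}\right|}{2}}}{195}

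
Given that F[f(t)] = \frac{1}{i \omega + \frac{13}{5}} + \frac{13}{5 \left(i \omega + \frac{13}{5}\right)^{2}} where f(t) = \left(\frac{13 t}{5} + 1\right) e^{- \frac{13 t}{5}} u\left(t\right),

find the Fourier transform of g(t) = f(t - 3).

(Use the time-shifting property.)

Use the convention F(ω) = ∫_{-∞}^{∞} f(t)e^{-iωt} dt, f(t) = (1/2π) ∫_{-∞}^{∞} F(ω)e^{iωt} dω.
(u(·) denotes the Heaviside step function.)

F[g](ω) = \frac{5 \left(- 5 i \omega - 26\right) e^{- 3 i \omega}}{25 \omega^{2} - 130 i \omega - 169}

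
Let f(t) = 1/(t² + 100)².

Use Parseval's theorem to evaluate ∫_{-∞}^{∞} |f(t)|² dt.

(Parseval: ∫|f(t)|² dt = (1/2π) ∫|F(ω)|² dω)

∫|f(t)|² dt = \frac{\pi}{32000000}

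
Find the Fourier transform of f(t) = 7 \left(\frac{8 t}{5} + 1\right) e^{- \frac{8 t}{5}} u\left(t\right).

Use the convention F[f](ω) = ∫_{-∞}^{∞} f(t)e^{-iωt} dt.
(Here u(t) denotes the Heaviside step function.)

F(ω) = \frac{35 \left(- 5 i \omega - 16\right)}{25 \omega^{2} - 80 i \omega - 64}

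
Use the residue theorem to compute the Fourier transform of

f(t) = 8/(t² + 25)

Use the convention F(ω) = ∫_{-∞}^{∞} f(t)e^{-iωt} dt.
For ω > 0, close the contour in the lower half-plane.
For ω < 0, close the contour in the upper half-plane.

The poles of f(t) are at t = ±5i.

Let g(z) = f(z)e^{-iωz}; for large |z| the factor e^{-iωz} decays in the lower half-plane when ω > 0 and in the upper half-plane when ω < 0.

Case ω > 0 (lower half-plane, clockwise contour ⇒ F(ω) = -2πi·ΣRes):
  Res_{z = - 5 i} g(z) = \frac{4 i e^{- 5 \omega}}{5}
  F(ω) = -2πi·ΣRes = \frac{8 \pi e^{- 5 \omega}}{5}

Case ω < 0 (upper half-plane, counterclockwise contour ⇒ F(ω) = +2πi·ΣRes):
  Res_{z = 5 i} g(z) = - \frac{4 i e^{5 \omega}}{5}
  F(ω) = 2πi·ΣRes = \frac{8 \pi e^{5 \omega}}{5}

Both cases combine into a single formula in |ω|:

F(ω) = \frac{8 \pi e^{- 5 \left|{\omega}\right|}}{5}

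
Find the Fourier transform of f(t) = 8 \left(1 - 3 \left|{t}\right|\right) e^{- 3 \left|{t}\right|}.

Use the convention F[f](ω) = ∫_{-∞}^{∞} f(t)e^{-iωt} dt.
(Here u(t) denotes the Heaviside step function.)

F(ω) = \frac{96 \omega^{2}}{\left(\omega^{2} + 9\right)^{2}}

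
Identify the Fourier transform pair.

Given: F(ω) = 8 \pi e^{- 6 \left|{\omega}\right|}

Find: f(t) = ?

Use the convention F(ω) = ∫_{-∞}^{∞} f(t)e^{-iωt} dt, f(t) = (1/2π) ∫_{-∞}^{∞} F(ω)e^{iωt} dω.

f(t) = \frac{48}{t^{2} + 36}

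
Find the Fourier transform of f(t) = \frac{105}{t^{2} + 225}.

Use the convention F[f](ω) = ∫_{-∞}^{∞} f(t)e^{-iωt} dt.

F(ω) = 7 \pi e^{- 15 \left|{\omega}\right|}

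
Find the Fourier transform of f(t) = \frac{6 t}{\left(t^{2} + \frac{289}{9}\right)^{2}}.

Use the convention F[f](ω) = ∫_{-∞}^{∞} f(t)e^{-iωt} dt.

F(ω) = - \frac{9 i \pi \omega e^{- \frac{17 \left|{\omega}\right|}{3}}}{17}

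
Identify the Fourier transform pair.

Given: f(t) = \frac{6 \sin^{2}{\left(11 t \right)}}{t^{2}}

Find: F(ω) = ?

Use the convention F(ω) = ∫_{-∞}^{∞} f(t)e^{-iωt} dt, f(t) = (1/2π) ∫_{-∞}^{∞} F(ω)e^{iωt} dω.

F(ω) = \begin{cases} 3 \pi \left(22 - \left|{\omega}\right|\right) & \text{for}\: \omega > -22 \wedge \omega < 22 \\0 & \text{otherwise} \end{cases}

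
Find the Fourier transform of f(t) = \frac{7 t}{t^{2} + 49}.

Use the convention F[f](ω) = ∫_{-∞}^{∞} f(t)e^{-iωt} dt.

F(ω) = - 7 i \pi e^{- 7 \left|{\omega}\right|} \operatorname{sign}{\left(\omega \right)}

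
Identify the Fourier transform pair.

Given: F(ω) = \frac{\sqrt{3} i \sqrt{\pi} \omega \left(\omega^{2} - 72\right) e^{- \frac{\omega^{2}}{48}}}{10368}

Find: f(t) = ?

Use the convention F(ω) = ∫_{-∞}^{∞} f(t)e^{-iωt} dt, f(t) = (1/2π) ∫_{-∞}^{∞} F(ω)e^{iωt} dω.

f(t) = 8 t^{3} e^{- 12 t^{2}}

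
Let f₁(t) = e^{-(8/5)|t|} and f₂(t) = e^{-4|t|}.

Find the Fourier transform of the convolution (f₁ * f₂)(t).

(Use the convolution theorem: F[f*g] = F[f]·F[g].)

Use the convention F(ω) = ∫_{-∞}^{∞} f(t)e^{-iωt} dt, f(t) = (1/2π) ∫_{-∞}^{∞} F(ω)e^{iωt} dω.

F[f₁*f₂](ω) = \frac{640}{\left(\omega^{2} + 16\right) \left(25 \omega^{2} + 64\right)}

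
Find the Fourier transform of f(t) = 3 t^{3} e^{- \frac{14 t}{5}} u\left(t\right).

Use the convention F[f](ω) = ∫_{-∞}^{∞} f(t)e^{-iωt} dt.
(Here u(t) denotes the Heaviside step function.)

F(ω) = \frac{11250}{\left(5 i \omega + 14\right)^{4}}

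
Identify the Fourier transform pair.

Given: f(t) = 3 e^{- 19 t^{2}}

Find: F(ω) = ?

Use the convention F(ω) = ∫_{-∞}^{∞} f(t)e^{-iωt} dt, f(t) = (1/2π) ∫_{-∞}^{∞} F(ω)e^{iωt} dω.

F(ω) = \frac{3 \sqrt{19} \sqrt{\pi} e^{- \frac{\omega^{2}}{76}}}{19}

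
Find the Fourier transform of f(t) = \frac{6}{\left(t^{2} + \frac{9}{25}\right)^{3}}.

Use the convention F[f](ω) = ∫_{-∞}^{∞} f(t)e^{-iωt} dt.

F(ω) = \frac{125 \pi \left(3 \omega^{2} + 15 \left|{\omega}\right| + 25\right) e^{- \frac{3 \left|{\omega}\right|}{5}}}{108}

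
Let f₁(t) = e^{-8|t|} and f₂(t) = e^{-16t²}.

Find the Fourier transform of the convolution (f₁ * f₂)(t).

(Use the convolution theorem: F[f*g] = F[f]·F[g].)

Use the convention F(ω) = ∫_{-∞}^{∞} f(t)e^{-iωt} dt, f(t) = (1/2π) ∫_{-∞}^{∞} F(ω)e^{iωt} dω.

F[f₁*f₂](ω) = \frac{4 \sqrt{\pi} e^{- \frac{\omega^{2}}{64}}}{\omega^{2} + 64}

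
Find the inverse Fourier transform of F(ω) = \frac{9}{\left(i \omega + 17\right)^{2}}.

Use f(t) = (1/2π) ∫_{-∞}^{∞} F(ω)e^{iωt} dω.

f(t) = 9 t e^{- 17 t} u\left(t\right)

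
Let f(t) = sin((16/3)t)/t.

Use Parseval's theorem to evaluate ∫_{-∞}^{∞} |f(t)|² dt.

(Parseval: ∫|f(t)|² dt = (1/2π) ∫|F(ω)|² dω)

∫|f(t)|² dt = \frac{16 \pi}{3}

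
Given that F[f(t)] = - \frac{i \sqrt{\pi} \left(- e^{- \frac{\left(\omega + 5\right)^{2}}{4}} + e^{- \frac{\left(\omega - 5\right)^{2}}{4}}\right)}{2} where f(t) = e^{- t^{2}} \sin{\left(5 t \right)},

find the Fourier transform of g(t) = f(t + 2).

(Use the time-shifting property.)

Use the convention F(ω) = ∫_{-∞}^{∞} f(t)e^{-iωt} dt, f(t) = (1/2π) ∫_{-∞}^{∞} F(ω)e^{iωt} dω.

F[g](ω) = \frac{i \sqrt{\pi} \left(1 - e^{5 \omega}\right) e^{- \frac{\omega^{2}}{4} - \frac{5 \omega}{2} + 2 i \omega - \frac{25}{4}}}{2}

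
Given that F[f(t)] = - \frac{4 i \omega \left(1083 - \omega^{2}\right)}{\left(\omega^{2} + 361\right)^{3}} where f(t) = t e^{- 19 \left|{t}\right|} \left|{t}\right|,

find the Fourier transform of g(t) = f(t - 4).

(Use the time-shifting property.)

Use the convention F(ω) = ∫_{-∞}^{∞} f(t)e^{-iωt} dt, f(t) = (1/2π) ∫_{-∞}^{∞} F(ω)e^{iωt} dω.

F[g](ω) = \frac{4 i \omega \left(\omega^{2} - 1083\right) e^{- 4 i \omega}}{\left(\omega^{2} + 361\right)^{3}}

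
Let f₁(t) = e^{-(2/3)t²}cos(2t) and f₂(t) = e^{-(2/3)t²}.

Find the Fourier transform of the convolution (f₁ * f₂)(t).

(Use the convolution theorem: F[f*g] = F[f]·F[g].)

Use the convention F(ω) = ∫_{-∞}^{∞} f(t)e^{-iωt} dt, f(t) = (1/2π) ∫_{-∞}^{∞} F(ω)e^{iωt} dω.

F[f₁*f₂](ω) = \frac{3 \pi \left(e^{3 \omega} + 1\right) e^{- \frac{3 \omega^{2}}{4} - \frac{3 \omega}{2} - \frac{3}{2}}}{4}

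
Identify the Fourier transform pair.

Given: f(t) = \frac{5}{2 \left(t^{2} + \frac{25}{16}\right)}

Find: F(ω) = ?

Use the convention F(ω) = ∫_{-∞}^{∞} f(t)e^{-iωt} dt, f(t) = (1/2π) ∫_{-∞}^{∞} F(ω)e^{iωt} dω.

F(ω) = 2 \pi e^{- \frac{5 \left|{\omega}\right|}{4}}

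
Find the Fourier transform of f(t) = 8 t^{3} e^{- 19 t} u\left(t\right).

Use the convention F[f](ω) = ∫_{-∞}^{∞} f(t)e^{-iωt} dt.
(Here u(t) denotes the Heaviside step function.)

F(ω) = \frac{48}{\left(i \omega + 19\right)^{4}}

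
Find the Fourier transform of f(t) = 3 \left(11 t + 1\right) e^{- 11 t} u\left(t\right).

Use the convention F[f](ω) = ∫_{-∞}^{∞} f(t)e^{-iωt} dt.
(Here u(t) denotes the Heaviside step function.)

F(ω) = \frac{3 \left(- i \omega - 22\right)}{\omega^{2} - 22 i \omega - 121}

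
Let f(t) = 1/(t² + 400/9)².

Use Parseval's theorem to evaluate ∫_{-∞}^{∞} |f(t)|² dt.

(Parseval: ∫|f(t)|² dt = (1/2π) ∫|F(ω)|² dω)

∫|f(t)|² dt = \frac{2187 \pi}{4096000000}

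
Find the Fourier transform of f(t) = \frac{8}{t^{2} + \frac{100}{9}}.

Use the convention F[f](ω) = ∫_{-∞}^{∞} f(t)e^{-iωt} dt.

F(ω) = \frac{12 \pi e^{- \frac{10 \left|{\omega}\right|}{3}}}{5}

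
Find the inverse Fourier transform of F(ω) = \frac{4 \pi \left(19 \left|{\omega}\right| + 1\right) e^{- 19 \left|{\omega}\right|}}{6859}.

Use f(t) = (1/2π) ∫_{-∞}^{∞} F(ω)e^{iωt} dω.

f(t) = \frac{8}{\left(t^{2} + 361\right)^{2}}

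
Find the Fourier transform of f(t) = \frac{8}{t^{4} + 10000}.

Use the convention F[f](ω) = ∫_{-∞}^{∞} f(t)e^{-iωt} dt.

F(ω) = \frac{\pi e^{- 5 \sqrt{2} \left|{\omega}\right|} \sin{\left(5 \sqrt{2} \left|{\omega}\right| + \frac{\pi}{4} \right)}}{125}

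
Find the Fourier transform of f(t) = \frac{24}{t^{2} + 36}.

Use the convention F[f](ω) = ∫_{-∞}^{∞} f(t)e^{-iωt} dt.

F(ω) = 4 \pi e^{- 6 \left|{\omega}\right|}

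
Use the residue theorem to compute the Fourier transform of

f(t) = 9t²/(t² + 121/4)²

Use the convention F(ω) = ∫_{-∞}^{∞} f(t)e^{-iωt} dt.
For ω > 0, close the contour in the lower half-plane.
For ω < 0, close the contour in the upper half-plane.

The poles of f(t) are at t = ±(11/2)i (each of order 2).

Let g(z) = f(z)e^{-iωz}; for large |z| the factor e^{-iωz} decays in the lower half-plane when ω > 0 and in the upper half-plane when ω < 0.

Case ω > 0 (lower half-plane, clockwise contour ⇒ F(ω) = -2πi·ΣRes):
  Res_{z = - \frac{11 i}{2}} g(z) = \frac{9 i \left(2 - 11 \omega\right) e^{- \frac{11 \omega}{2}}}{44} (pole of order 2)
  F(ω) = -2πi·ΣRes = \frac{9 \pi \left(2 - 11 \omega\right) e^{- \frac{11 \omega}{2}}}{22}

Case ω < 0 (upper half-plane, counterclockwise contour ⇒ F(ω) = +2πi·ΣRes):
  Res_{z = \frac{11 i}{2}} g(z) = \frac{9 i \left(- 11 \omega - 2\right) e^{\frac{11 \omega}{2}}}{44} (pole of order 2)
  F(ω) = 2πi·ΣRes = \frac{9 \pi \left(11 \omega + 2\right) e^{\frac{11 \omega}{2}}}{22}

Both cases combine into a single formula in |ω|:

F(ω) = \frac{9 \pi \left(2 - 11 \left|{\omega}\right|\right) e^{- \frac{11 \left|{\omega}\right|}{2}}}{22}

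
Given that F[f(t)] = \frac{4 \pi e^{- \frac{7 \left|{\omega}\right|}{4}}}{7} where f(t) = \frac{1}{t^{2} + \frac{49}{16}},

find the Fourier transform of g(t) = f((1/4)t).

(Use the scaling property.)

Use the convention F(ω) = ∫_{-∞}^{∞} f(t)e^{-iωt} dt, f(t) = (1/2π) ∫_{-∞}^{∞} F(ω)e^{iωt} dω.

F[g](ω) = \frac{16 \pi e^{- 7 \left|{\omega}\right|}}{7}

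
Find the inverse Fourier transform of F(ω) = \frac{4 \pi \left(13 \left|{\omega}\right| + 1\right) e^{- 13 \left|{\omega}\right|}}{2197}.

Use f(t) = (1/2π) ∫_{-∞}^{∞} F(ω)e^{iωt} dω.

f(t) = \frac{8}{\left(t^{2} + 169\right)^{2}}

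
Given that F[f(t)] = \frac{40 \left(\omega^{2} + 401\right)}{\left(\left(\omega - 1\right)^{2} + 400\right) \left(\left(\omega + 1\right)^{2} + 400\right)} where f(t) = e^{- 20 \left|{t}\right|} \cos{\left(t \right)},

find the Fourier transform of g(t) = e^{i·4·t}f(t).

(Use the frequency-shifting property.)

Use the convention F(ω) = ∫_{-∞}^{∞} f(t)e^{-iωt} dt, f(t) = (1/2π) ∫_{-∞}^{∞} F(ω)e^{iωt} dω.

F[g](ω) = \frac{40 \left(\left(\omega - 4\right)^{2} + 401\right)}{\left(\left(\omega - 5\right)^{2} + 400\right) \left(\left(\omega - 3\right)^{2} + 400\right)}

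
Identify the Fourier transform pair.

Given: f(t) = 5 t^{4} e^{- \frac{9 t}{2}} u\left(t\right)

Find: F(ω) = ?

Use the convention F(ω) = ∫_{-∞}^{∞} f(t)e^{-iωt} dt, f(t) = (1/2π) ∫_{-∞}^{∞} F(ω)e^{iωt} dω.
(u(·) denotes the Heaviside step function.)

F(ω) = \frac{3840}{\left(2 i \omega + 9\right)^{5}}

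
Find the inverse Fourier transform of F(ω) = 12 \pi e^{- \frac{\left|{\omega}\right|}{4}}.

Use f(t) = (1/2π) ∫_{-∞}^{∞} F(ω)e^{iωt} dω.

f(t) = \frac{3}{t^{2} + \frac{1}{16}}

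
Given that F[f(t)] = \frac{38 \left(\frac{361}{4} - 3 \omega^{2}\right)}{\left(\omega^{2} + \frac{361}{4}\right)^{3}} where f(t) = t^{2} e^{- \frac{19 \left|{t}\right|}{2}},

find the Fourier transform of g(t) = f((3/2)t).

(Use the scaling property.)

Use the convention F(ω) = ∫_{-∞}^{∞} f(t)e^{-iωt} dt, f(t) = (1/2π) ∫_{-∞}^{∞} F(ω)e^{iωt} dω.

F[g](ω) = \frac{98496 \left(1083 - 16 \omega^{2}\right)}{\left(16 \omega^{2} + 3249\right)^{3}}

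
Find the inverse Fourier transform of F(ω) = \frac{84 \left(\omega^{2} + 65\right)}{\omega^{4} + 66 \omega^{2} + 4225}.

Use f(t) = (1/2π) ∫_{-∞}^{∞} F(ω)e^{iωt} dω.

f(t) = 6 e^{- 7 \left|{t}\right|} \cos{\left(4 \left|{t}\right| \right)}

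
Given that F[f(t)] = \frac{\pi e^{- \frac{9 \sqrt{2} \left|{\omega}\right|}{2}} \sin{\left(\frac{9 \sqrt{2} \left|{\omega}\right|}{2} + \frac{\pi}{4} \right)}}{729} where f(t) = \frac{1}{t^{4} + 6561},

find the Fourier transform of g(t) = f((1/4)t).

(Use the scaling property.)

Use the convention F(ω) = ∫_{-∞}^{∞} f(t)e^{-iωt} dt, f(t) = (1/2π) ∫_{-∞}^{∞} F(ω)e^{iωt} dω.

F[g](ω) = \frac{4 \pi e^{- 18 \sqrt{2} \left|{\omega}\right|} \sin{\left(18 \sqrt{2} \left|{\omega}\right| + \frac{\pi}{4} \right)}}{729}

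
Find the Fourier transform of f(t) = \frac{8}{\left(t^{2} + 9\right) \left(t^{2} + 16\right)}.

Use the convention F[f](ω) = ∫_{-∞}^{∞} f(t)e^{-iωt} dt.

F(ω) = \frac{2 \pi \left(4 e^{\left|{\omega}\right|} - 3\right) e^{- 4 \left|{\omega}\right|}}{21}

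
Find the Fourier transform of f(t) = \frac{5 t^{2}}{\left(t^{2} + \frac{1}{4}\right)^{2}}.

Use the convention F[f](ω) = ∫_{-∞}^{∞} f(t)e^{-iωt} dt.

F(ω) = \frac{5 \pi \left(2 - \left|{\omega}\right|\right) e^{- \frac{\left|{\omega}\right|}{2}}}{2}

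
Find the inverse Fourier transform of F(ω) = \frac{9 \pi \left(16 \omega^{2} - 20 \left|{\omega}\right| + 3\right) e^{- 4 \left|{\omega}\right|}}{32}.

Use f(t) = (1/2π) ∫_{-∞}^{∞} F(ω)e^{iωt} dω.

f(t) = \frac{9 t^{4}}{\left(t^{2} + 16\right)^{3}}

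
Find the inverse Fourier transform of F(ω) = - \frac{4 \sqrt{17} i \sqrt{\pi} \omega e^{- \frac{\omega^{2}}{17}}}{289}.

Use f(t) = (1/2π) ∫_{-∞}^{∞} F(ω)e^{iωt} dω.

f(t) = t e^{- \frac{17 t^{2}}{4}}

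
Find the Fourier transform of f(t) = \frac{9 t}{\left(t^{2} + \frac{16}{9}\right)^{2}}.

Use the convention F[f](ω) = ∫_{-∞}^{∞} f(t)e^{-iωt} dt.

F(ω) = - \frac{27 i \pi \omega e^{- \frac{4 \left|{\omega}\right|}{3}}}{8}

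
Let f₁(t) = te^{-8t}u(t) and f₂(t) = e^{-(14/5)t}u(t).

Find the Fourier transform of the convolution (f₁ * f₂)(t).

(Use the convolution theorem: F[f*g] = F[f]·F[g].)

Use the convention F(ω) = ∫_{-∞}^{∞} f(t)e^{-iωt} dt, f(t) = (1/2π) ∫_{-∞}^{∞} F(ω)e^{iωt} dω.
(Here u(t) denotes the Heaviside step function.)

F[f₁*f₂](ω) = \frac{5}{\left(i \omega + 8\right)^{2} \left(5 i \omega + 14\right)}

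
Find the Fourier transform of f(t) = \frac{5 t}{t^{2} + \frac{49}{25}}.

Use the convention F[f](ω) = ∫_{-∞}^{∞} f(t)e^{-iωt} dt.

F(ω) = - 5 i \pi e^{- \frac{7 \left|{\omega}\right|}{5}} \operatorname{sign}{\left(\omega \right)}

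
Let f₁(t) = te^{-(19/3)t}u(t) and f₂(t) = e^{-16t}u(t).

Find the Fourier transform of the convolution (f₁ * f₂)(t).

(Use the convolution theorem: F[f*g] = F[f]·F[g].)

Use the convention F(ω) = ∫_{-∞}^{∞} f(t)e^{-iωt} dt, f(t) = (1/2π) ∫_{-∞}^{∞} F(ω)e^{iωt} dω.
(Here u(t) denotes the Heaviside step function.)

F[f₁*f₂](ω) = \frac{9}{\left(i \omega + 16\right) \left(3 i \omega + 19\right)^{2}}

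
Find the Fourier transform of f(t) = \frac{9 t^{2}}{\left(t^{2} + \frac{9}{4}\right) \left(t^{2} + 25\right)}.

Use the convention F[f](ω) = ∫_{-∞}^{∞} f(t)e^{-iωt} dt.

F(ω) = \frac{180 \pi e^{- 5 \left|{\omega}\right|}}{91} - \frac{54 \pi e^{- \frac{3 \left|{\omega}\right|}{2}}}{91}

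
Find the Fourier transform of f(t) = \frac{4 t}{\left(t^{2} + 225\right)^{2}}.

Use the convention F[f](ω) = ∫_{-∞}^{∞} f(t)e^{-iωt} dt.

F(ω) = - \frac{2 i \pi \omega e^{- 15 \left|{\omega}\right|}}{15}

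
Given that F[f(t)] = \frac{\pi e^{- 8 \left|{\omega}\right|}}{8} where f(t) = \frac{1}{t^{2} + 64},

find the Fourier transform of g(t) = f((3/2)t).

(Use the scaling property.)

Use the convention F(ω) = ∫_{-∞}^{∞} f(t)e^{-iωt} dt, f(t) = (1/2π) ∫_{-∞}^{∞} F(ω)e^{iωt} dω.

F[g](ω) = \frac{\pi e^{- \frac{16 \left|{\omega}\right|}{3}}}{12}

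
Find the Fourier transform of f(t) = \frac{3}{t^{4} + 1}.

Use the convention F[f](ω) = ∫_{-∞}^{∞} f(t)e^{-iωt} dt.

F(ω) = 3 \pi e^{- \frac{\sqrt{2} \left|{\omega}\right|}{2}} \sin{\left(\frac{\sqrt{2} \left|{\omega}\right|}{2} + \frac{\pi}{4} \right)}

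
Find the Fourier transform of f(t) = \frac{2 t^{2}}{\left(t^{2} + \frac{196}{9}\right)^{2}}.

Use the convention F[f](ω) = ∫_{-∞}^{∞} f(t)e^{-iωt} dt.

F(ω) = \frac{\pi \left(3 - 14 \left|{\omega}\right|\right) e^{- \frac{14 \left|{\omega}\right|}{3}}}{14}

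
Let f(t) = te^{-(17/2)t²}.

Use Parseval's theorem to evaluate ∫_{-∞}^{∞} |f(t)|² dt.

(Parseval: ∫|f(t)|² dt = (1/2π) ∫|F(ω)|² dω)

∫|f(t)|² dt = \frac{\sqrt{17} \sqrt{\pi}}{578}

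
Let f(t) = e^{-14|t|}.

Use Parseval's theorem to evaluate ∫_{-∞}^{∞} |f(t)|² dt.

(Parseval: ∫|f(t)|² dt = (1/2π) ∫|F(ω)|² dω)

∫|f(t)|² dt = \frac{1}{14}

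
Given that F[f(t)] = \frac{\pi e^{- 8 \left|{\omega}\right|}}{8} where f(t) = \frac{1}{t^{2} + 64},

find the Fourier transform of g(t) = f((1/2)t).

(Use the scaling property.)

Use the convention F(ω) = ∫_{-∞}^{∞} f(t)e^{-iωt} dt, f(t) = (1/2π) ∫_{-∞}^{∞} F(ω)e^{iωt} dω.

F[g](ω) = \frac{\pi e^{- 16 \left|{\omega}\right|}}{4}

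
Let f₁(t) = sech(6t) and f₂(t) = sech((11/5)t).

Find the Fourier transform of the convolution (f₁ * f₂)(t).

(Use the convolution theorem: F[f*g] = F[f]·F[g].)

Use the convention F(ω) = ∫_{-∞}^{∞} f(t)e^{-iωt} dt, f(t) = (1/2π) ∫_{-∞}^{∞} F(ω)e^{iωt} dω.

F[f₁*f₂](ω) = \frac{5 \pi^{2}}{66 \cosh{\left(\frac{\pi \omega}{12} \right)} \cosh{\left(\frac{5 \pi \omega}{22} \right)}}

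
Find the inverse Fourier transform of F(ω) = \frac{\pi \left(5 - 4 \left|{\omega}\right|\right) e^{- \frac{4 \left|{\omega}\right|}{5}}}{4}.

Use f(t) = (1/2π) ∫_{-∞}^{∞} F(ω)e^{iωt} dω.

f(t) = \frac{2 t^{2}}{\left(t^{2} + \frac{16}{25}\right)^{2}}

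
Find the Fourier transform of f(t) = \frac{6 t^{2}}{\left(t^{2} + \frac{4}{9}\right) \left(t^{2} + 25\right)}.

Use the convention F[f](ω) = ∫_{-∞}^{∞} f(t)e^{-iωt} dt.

F(ω) = \frac{270 \pi e^{- 5 \left|{\omega}\right|}}{221} - \frac{36 \pi e^{- \frac{2 \left|{\omega}\right|}{3}}}{221}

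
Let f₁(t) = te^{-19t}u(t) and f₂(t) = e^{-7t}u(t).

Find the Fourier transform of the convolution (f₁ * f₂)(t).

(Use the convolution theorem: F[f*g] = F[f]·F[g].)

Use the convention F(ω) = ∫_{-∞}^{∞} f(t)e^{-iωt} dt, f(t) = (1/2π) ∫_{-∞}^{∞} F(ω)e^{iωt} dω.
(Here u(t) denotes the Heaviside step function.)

F[f₁*f₂](ω) = \frac{1}{\left(i \omega + 7\right) \left(i \omega + 19\right)^{2}}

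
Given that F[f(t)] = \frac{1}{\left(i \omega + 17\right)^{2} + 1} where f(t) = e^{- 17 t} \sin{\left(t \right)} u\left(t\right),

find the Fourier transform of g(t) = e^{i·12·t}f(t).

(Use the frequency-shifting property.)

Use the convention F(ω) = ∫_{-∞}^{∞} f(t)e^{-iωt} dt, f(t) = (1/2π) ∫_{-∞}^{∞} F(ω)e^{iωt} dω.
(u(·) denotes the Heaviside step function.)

F[g](ω) = \frac{1}{\left(i \left(\omega - 12\right) + 17\right)^{2} + 1}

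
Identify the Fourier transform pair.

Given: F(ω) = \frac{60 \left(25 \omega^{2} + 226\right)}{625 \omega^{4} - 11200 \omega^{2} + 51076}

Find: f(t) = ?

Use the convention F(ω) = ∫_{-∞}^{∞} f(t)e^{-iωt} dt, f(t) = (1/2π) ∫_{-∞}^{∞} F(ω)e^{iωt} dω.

f(t) = 6 e^{- \frac{\left|{t}\right|}{5}} \cos{\left(3 t \right)}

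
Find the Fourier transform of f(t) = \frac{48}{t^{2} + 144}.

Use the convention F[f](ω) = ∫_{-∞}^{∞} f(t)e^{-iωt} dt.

F(ω) = 4 \pi e^{- 12 \left|{\omega}\right|}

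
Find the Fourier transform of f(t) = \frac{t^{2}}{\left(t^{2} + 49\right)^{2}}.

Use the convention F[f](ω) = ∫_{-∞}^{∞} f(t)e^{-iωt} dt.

F(ω) = \frac{\pi \left(1 - 7 \left|{\omega}\right|\right) e^{- 7 \left|{\omega}\right|}}{14}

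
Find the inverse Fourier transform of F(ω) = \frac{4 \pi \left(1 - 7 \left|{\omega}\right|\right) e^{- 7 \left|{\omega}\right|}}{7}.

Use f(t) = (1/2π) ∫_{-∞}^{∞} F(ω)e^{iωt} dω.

f(t) = \frac{8 t^{2}}{\left(t^{2} + 49\right)^{2}}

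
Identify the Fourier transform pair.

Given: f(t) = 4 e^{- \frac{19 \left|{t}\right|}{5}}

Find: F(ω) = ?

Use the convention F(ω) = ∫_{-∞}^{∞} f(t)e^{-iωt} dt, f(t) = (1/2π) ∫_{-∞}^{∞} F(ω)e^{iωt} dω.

F(ω) = \frac{760}{25 \omega^{2} + 361}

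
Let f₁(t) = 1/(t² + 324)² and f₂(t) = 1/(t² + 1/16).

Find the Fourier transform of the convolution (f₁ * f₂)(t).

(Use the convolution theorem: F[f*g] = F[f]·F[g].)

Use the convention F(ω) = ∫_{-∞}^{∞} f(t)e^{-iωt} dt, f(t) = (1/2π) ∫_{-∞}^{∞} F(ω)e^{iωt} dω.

F[f₁*f₂](ω) = \frac{\pi^{2} \left(18 \left|{\omega}\right| + 1\right) e^{- \frac{73 \left|{\omega}\right|}{4}}}{2916}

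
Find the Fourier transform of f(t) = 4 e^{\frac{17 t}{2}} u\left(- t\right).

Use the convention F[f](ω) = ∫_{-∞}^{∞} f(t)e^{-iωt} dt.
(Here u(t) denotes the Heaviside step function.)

F(ω) = - \frac{8}{2 i \omega - 17}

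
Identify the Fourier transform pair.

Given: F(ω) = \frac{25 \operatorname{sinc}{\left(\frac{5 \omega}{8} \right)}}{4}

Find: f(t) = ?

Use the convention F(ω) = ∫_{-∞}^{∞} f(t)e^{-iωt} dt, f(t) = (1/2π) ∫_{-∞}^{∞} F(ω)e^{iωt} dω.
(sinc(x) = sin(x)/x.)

f(t) = 5 \left(\begin{cases} 1 & \text{for}\: \left|{t}\right| < \frac{5}{8} \\0 & \text{otherwise} \end{cases}\right)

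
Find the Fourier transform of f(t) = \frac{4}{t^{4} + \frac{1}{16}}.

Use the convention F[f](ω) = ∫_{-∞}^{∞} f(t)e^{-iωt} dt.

F(ω) = 32 \pi e^{- \frac{\sqrt{2} \left|{\omega}\right|}{4}} \sin{\left(\frac{\sqrt{2} \left|{\omega}\right|}{4} + \frac{\pi}{4} \right)}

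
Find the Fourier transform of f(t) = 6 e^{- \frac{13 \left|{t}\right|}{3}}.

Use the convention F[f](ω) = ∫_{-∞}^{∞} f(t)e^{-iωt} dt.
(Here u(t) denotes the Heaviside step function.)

F(ω) = \frac{468}{9 \omega^{2} + 169}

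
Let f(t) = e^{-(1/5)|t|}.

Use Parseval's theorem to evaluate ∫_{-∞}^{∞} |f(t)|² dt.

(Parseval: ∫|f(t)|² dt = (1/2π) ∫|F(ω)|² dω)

∫|f(t)|² dt = 5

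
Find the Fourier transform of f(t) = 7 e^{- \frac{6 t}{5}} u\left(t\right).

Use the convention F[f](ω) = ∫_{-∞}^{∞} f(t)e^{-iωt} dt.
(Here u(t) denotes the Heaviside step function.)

F(ω) = \frac{35}{5 i \omega + 6}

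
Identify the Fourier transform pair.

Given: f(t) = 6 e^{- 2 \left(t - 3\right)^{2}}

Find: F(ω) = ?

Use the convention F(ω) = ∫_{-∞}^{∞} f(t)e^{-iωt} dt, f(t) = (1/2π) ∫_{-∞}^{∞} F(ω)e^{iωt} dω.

F(ω) = 3 \sqrt{2} \sqrt{\pi} e^{- \frac{\omega \left(\omega + 24 i\right)}{8}}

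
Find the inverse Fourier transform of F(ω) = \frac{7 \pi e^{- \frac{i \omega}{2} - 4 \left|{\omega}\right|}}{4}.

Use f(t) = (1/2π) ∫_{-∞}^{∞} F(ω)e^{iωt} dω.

f(t) = \frac{7}{\left(t - \frac{1}{2}\right)^{2} + 16}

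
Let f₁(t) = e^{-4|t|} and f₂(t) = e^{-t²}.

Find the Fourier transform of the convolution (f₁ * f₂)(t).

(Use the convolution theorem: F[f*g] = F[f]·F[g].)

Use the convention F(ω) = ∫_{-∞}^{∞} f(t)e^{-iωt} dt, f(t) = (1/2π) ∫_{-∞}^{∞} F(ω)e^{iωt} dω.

F[f₁*f₂](ω) = \frac{8 \sqrt{\pi} e^{- \frac{\omega^{2}}{4}}}{\omega^{2} + 16}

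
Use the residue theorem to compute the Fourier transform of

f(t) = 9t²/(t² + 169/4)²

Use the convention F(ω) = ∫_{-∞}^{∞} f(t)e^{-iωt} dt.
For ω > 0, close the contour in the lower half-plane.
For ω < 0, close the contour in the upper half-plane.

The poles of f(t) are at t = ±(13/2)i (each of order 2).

Let g(z) = f(z)e^{-iωz}; for large |z| the factor e^{-iωz} decays in the lower half-plane when ω > 0 and in the upper half-plane when ω < 0.

Case ω > 0 (lower half-plane, clockwise contour ⇒ F(ω) = -2πi·ΣRes):
  Res_{z = - \frac{13 i}{2}} g(z) = \frac{9 i \left(2 - 13 \omega\right) e^{- \frac{13 \omega}{2}}}{52} (pole of order 2)
  F(ω) = -2πi·ΣRes = \frac{9 \pi \left(2 - 13 \omega\right) e^{- \frac{13 \omega}{2}}}{26}

Case ω < 0 (upper half-plane, counterclockwise contour ⇒ F(ω) = +2πi·ΣRes):
  Res_{z = \frac{13 i}{2}} g(z) = \frac{9 i \left(- 13 \omega - 2\right) e^{\frac{13 \omega}{2}}}{52} (pole of order 2)
  F(ω) = 2πi·ΣRes = \frac{9 \pi \left(13 \omega + 2\right) e^{\frac{13 \omega}{2}}}{26}

Both cases combine into a single formula in |ω|:

F(ω) = \frac{9 \pi \left(2 - 13 \left|{\omega}\right|\right) e^{- \frac{13 \left|{\omega}\right|}{2}}}{26}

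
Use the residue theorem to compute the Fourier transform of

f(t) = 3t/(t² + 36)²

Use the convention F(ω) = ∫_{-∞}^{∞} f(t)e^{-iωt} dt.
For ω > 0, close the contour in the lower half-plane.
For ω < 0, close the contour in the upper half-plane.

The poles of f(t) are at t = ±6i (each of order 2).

Let g(z) = f(z)e^{-iωz}; for large |z| the factor e^{-iωz} decays in the lower half-plane when ω > 0 and in the upper half-plane when ω < 0.

Case ω > 0 (lower half-plane, clockwise contour ⇒ F(ω) = -2πi·ΣRes):
  Res_{z = - 6 i} g(z) = \frac{\omega e^{- 6 \omega}}{8} (pole of order 2)
  F(ω) = -2πi·ΣRes = - \frac{i \pi \omega e^{- 6 \omega}}{4}

Case ω < 0 (upper half-plane, counterclockwise contour ⇒ F(ω) = +2πi·ΣRes):
  Res_{z = 6 i} g(z) = - \frac{\omega e^{6 \omega}}{8} (pole of order 2)
  F(ω) = 2πi·ΣRes = - \frac{i \pi \omega e^{6 \omega}}{4}

Both cases combine into a single formula in |ω|:

F(ω) = - \frac{i \pi \omega e^{- 6 \left|{\omega}\right|}}{4}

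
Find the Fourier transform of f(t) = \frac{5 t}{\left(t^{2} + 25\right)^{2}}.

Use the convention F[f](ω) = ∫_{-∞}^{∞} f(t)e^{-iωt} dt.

F(ω) = - \frac{i \pi \omega e^{- 5 \left|{\omega}\right|}}{2}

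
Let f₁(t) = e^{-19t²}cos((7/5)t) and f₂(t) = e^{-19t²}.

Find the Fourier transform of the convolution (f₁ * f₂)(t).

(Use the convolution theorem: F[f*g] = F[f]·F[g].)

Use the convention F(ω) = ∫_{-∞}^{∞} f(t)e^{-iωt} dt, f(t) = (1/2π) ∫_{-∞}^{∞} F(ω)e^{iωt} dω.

F[f₁*f₂](ω) = \frac{\pi \left(e^{\frac{7 \omega}{95}} + 1\right) e^{- \frac{\omega^{2}}{38} - \frac{7 \omega}{190} - \frac{49}{1900}}}{38}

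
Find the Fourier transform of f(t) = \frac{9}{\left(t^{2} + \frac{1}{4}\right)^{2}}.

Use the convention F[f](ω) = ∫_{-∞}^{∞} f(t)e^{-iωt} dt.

F(ω) = 18 \pi \left(\left|{\omega}\right| + 2\right) e^{- \frac{\left|{\omega}\right|}{2}}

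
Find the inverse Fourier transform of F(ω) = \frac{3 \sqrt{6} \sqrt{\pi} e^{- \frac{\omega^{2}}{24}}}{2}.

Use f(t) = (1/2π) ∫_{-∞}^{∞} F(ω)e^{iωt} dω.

f(t) = 9 e^{- 6 t^{2}}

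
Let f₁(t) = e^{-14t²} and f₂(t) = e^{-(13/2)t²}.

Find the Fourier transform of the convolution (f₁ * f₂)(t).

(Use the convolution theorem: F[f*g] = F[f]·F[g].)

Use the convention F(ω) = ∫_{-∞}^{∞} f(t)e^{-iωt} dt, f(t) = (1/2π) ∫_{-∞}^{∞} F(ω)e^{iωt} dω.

F[f₁*f₂](ω) = \frac{\sqrt{91} \pi e^{- \frac{41 \omega^{2}}{728}}}{91}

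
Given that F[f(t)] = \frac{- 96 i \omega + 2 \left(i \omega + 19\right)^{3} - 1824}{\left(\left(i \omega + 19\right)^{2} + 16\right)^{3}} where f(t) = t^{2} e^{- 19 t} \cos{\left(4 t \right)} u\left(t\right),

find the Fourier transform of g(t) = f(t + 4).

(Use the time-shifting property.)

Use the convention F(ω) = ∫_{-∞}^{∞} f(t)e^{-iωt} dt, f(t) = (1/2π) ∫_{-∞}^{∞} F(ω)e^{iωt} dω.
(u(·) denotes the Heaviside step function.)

F[g](ω) = \frac{2 \left(- 48 i \omega + \left(i \omega + 19\right)^{3} - 912\right) e^{4 i \omega}}{\left(\left(i \omega + 19\right)^{2} + 16\right)^{3}}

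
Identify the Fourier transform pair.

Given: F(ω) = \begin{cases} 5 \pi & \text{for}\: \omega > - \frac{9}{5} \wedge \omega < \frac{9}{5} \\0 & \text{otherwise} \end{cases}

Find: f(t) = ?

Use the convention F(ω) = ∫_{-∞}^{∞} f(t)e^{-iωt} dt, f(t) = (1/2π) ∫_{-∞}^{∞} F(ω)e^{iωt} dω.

f(t) = \frac{5 \sin{\left(\frac{9 t}{5} \right)}}{t}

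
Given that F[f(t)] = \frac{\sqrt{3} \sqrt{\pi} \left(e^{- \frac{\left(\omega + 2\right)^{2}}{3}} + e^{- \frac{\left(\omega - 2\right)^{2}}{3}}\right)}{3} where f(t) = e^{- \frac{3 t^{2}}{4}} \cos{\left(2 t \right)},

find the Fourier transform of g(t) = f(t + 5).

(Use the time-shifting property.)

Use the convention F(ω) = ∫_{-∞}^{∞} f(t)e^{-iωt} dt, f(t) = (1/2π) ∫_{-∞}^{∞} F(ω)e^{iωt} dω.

F[g](ω) = \frac{\sqrt{3} \sqrt{\pi} \left(e^{\frac{8 \omega}{3}} + 1\right) e^{- \frac{\omega^{2}}{3} - \frac{4 \omega}{3} + 5 i \omega - \frac{4}{3}}}{3}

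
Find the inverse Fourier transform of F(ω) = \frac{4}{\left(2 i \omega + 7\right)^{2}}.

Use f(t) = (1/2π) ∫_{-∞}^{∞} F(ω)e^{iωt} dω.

f(t) = t e^{- \frac{7 t}{2}} u\left(t\right)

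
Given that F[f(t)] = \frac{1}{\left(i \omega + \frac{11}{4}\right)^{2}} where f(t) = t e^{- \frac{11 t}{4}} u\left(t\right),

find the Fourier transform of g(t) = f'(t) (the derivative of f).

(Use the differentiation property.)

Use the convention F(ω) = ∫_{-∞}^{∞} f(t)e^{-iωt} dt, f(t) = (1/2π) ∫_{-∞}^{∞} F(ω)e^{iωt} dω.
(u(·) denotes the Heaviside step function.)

F[g](ω) = \frac{16 i \omega}{\left(4 i \omega + 11\right)^{2}}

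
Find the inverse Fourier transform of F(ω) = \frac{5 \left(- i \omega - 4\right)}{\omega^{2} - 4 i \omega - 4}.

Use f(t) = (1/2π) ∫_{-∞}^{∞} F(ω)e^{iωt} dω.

f(t) = 5 \left(2 t + 1\right) e^{- 2 t} u\left(t\right)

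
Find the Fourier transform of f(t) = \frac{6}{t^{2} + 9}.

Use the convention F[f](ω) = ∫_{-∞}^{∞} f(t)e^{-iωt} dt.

F(ω) = 2 \pi e^{- 3 \left|{\omega}\right|}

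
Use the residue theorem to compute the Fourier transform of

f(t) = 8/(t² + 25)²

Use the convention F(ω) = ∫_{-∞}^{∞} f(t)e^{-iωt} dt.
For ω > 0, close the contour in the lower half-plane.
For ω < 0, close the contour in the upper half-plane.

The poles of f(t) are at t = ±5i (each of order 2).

Let g(z) = f(z)e^{-iωz}; for large |z| the factor e^{-iωz} decays in the lower half-plane when ω > 0 and in the upper half-plane when ω < 0.

Case ω > 0 (lower half-plane, clockwise contour ⇒ F(ω) = -2πi·ΣRes):
  Res_{z = - 5 i} g(z) = \frac{2 i \left(5 \omega + 1\right) e^{- 5 \omega}}{125} (pole of order 2)
  F(ω) = -2πi·ΣRes = \frac{4 \pi \left(5 \omega + 1\right) e^{- 5 \omega}}{125}

Case ω < 0 (upper half-plane, counterclockwise contour ⇒ F(ω) = +2πi·ΣRes):
  Res_{z = 5 i} g(z) = \frac{2 i \left(5 \omega - 1\right) e^{5 \omega}}{125} (pole of order 2)
  F(ω) = 2πi·ΣRes = \frac{4 \pi \left(1 - 5 \omega\right) e^{5 \omega}}{125}

Both cases combine into a single formula in |ω|:

F(ω) = \frac{4 \pi \left(5 \left|{\omega}\right| + 1\right) e^{- 5 \left|{\omega}\right|}}{125}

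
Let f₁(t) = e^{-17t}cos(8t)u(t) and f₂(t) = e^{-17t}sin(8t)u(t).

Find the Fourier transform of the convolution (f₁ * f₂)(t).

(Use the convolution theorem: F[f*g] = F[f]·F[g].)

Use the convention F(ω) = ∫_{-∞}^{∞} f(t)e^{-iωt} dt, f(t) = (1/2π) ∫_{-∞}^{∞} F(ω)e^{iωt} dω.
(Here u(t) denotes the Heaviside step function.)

F[f₁*f₂](ω) = \frac{8 \left(i \omega + 17\right)}{\left(\left(i \omega + 17\right)^{2} + 64\right)^{2}}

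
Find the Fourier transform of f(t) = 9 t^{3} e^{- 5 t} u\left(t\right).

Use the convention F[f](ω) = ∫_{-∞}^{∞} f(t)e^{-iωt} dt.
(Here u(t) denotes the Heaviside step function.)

F(ω) = \frac{54}{\left(i \omega + 5\right)^{4}}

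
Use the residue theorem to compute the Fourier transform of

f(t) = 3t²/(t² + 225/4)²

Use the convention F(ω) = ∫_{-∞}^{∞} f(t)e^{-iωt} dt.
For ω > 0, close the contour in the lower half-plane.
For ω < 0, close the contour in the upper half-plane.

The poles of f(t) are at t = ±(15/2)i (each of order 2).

Let g(z) = f(z)e^{-iωz}; for large |z| the factor e^{-iωz} decays in the lower half-plane when ω > 0 and in the upper half-plane when ω < 0.

Case ω > 0 (lower half-plane, clockwise contour ⇒ F(ω) = -2πi·ΣRes):
  Res_{z = - \frac{15 i}{2}} g(z) = \frac{i \left(2 - 15 \omega\right) e^{- \frac{15 \omega}{2}}}{20} (pole of order 2)
  F(ω) = -2πi·ΣRes = \frac{\pi \left(2 - 15 \omega\right) e^{- \frac{15 \omega}{2}}}{10}

Case ω < 0 (upper half-plane, counterclockwise contour ⇒ F(ω) = +2πi·ΣRes):
  Res_{z = \frac{15 i}{2}} g(z) = \frac{i \left(- 15 \omega - 2\right) e^{\frac{15 \omega}{2}}}{20} (pole of order 2)
  F(ω) = 2πi·ΣRes = \frac{\pi \left(15 \omega + 2\right) e^{\frac{15 \omega}{2}}}{10}

Both cases combine into a single formula in |ω|:

F(ω) = \frac{\pi \left(2 - 15 \left|{\omega}\right|\right) e^{- \frac{15 \left|{\omega}\right|}{2}}}{10}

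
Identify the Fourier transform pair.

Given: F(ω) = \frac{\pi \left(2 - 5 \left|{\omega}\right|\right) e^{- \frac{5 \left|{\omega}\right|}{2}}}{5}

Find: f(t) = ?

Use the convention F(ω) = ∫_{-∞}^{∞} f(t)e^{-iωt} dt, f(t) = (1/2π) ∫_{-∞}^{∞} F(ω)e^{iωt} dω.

f(t) = \frac{2 t^{2}}{\left(t^{2} + \frac{25}{4}\right)^{2}}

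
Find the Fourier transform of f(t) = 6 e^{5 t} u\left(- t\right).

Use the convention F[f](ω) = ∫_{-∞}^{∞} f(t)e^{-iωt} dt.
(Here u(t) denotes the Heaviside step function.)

F(ω) = - \frac{6}{i \omega - 5}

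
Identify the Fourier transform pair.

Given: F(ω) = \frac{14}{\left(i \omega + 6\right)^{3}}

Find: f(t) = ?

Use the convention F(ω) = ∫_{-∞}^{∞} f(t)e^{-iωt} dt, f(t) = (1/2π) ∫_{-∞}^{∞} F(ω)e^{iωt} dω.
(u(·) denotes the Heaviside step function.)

f(t) = 7 t^{2} e^{- 6 t} u\left(t\right)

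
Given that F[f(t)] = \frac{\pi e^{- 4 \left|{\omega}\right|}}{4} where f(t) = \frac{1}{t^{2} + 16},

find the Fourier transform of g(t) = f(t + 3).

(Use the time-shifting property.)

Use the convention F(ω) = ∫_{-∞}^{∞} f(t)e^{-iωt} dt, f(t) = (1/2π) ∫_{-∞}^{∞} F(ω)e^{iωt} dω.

F[g](ω) = \frac{\pi e^{3 i \omega - 4 \left|{\omega}\right|}}{4}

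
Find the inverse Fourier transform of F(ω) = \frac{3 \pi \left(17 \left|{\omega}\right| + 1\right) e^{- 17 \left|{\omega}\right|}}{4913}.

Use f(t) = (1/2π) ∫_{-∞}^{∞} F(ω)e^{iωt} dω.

f(t) = \frac{6}{\left(t^{2} + 289\right)^{2}}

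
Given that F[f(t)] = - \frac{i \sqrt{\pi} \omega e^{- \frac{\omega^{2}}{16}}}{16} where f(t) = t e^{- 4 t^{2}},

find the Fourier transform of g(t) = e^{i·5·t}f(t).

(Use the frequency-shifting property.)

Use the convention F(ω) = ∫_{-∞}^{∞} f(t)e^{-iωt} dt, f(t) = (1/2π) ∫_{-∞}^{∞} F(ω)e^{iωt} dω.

F[g](ω) = \frac{i \sqrt{\pi} \left(5 - \omega\right) e^{- \frac{\left(\omega - 5\right)^{2}}{16}}}{16}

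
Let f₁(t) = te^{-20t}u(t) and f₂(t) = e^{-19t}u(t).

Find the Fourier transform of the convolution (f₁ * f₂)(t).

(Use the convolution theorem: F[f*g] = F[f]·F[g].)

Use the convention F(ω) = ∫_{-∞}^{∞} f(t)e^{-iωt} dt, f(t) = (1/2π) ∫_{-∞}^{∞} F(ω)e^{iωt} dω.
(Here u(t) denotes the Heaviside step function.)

F[f₁*f₂](ω) = \frac{1}{\left(i \omega + 19\right) \left(i \omega + 20\right)^{2}}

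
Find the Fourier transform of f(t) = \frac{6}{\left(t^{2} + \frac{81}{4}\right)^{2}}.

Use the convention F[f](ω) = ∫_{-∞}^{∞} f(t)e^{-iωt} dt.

F(ω) = \frac{4 \pi \left(9 \left|{\omega}\right| + 2\right) e^{- \frac{9 \left|{\omega}\right|}{2}}}{243}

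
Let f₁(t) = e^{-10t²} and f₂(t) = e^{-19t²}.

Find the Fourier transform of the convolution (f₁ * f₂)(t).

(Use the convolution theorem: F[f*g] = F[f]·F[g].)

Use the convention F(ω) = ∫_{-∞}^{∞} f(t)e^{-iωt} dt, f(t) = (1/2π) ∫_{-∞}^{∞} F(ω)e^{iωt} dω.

F[f₁*f₂](ω) = \frac{\sqrt{190} \pi e^{- \frac{29 \omega^{2}}{760}}}{190}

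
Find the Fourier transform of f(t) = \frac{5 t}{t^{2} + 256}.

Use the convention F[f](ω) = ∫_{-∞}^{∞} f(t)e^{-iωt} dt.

F(ω) = - 5 i \pi e^{- 16 \left|{\omega}\right|} \operatorname{sign}{\left(\omega \right)}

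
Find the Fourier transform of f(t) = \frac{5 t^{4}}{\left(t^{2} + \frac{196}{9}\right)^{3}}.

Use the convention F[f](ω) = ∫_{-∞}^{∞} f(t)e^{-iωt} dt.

F(ω) = \frac{5 \pi \left(196 \omega^{2} - 210 \left|{\omega}\right| + 27\right) e^{- \frac{14 \left|{\omega}\right|}{3}}}{336}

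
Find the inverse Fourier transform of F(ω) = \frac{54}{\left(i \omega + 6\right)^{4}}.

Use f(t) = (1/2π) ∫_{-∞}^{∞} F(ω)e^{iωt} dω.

f(t) = 9 t^{3} e^{- 6 t} u\left(t\right)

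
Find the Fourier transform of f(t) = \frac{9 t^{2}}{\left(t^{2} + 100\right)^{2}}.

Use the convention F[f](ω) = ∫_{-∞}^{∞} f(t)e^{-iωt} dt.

F(ω) = \frac{9 \pi \left(1 - 10 \left|{\omega}\right|\right) e^{- 10 \left|{\omega}\right|}}{20}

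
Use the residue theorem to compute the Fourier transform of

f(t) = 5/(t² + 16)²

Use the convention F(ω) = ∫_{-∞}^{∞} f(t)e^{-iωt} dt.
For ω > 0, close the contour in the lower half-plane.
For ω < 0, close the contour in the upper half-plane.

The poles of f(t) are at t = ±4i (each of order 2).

Let g(z) = f(z)e^{-iωz}; for large |z| the factor e^{-iωz} decays in the lower half-plane when ω > 0 and in the upper half-plane when ω < 0.

Case ω > 0 (lower half-plane, clockwise contour ⇒ F(ω) = -2πi·ΣRes):
  Res_{z = - 4 i} g(z) = \frac{5 i \left(4 \omega + 1\right) e^{- 4 \omega}}{256} (pole of order 2)
  F(ω) = -2πi·ΣRes = \frac{5 \pi \left(4 \omega + 1\right) e^{- 4 \omega}}{128}

Case ω < 0 (upper half-plane, counterclockwise contour ⇒ F(ω) = +2πi·ΣRes):
  Res_{z = 4 i} g(z) = \frac{5 i \left(4 \omega - 1\right) e^{4 \omega}}{256} (pole of order 2)
  F(ω) = 2πi·ΣRes = \frac{5 \pi \left(1 - 4 \omega\right) e^{4 \omega}}{128}

Both cases combine into a single formula in |ω|:

F(ω) = \frac{5 \pi \left(4 \left|{\omega}\right| + 1\right) e^{- 4 \left|{\omega}\right|}}{128}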